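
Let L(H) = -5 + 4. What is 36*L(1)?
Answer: -36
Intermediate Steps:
L(H) = -1
36*L(1) = 36*(-1) = -36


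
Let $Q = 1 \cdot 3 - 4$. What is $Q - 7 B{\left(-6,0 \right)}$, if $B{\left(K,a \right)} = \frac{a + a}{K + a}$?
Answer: $-1$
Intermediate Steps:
$Q = -1$ ($Q = 3 - 4 = -1$)
$B{\left(K,a \right)} = \frac{2 a}{K + a}$
$Q - 7 B{\left(-6,0 \right)} = -1 - 7 \cdot 2 \cdot 0 \frac{1}{-6 + 0} = -1 - 7 \cdot 2 \cdot 0 \frac{1}{-6} = -1 - 7 \cdot 2 \cdot 0 \left(- \frac{1}{6}\right) = -1 - 0 = -1 + 0 = -1$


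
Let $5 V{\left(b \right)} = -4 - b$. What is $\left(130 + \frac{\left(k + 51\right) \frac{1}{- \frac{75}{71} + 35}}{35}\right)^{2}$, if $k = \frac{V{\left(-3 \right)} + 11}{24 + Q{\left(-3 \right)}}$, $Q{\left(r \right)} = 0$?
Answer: $\frac{982222991350969}{58081000000} \approx 16911.0$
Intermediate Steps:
$V{\left(b \right)} = - \frac{4}{5} - \frac{b}{5}$ ($V{\left(b \right)} = \frac{-4 - b}{5} = - \frac{4}{5} - \frac{b}{5}$)
$k = \frac{9}{20}$ ($k = \frac{\left(- \frac{4}{5} - - \frac{3}{5}\right) + 11}{24 + 0} = \frac{\left(- \frac{4}{5} + \frac{3}{5}\right) + 11}{24} = \left(- \frac{1}{5} + 11\right) \frac{1}{24} = \frac{54}{5} \cdot \frac{1}{24} = \frac{9}{20} \approx 0.45$)
$\left(130 + \frac{\left(k + 51\right) \frac{1}{- \frac{75}{71} + 35}}{35}\right)^{2} = \left(130 + \frac{\left(\frac{9}{20} + 51\right) \frac{1}{- \frac{75}{71} + 35}}{35}\right)^{2} = \left(130 + \frac{1029}{20 \left(\left(-75\right) \frac{1}{71} + 35\right)} \frac{1}{35}\right)^{2} = \left(130 + \frac{1029}{20 \left(- \frac{75}{71} + 35\right)} \frac{1}{35}\right)^{2} = \left(130 + \frac{1029}{20 \cdot \frac{2410}{71}} \cdot \frac{1}{35}\right)^{2} = \left(130 + \frac{1029}{20} \cdot \frac{71}{2410} \cdot \frac{1}{35}\right)^{2} = \left(130 + \frac{73059}{48200} \cdot \frac{1}{35}\right)^{2} = \left(130 + \frac{10437}{241000}\right)^{2} = \left(\frac{31340437}{241000}\right)^{2} = \frac{982222991350969}{58081000000}$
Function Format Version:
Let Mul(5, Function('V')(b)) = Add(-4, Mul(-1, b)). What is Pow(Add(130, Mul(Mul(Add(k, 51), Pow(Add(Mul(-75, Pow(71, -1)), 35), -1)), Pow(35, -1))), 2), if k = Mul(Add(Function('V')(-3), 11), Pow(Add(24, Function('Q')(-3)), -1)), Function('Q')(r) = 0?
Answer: Rational(982222991350969, 58081000000) ≈ 16911.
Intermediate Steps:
Function('V')(b) = Add(Rational(-4, 5), Mul(Rational(-1, 5), b)) (Function('V')(b) = Mul(Rational(1, 5), Add(-4, Mul(-1, b))) = Add(Rational(-4, 5), Mul(Rational(-1, 5), b)))
k = Rational(9, 20) (k = Mul(Add(Add(Rational(-4, 5), Mul(Rational(-1, 5), -3)), 11), Pow(Add(24, 0), -1)) = Mul(Add(Add(Rational(-4, 5), Rational(3, 5)), 11), Pow(24, -1)) = Mul(Add(Rational(-1, 5), 11), Rational(1, 24)) = Mul(Rational(54, 5), Rational(1, 24)) = Rational(9, 20) ≈ 0.45000)
Pow(Add(130, Mul(Mul(Add(k, 51), Pow(Add(Mul(-75, Pow(71, -1)), 35), -1)), Pow(35, -1))), 2) = Pow(Add(130, Mul(Mul(Add(Rational(9, 20), 51), Pow(Add(Mul(-75, Pow(71, -1)), 35), -1)), Pow(35, -1))), 2) = Pow(Add(130, Mul(Mul(Rational(1029, 20), Pow(Add(Mul(-75, Rational(1, 71)), 35), -1)), Rational(1, 35))), 2) = Pow(Add(130, Mul(Mul(Rational(1029, 20), Pow(Add(Rational(-75, 71), 35), -1)), Rational(1, 35))), 2) = Pow(Add(130, Mul(Mul(Rational(1029, 20), Pow(Rational(2410, 71), -1)), Rational(1, 35))), 2) = Pow(Add(130, Mul(Mul(Rational(1029, 20), Rational(71, 2410)), Rational(1, 35))), 2) = Pow(Add(130, Mul(Rational(73059, 48200), Rational(1, 35))), 2) = Pow(Add(130, Rational(10437, 241000)), 2) = Pow(Rational(31340437, 241000), 2) = Rational(982222991350969, 58081000000)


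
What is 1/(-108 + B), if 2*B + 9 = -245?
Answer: -1/235 ≈ -0.0042553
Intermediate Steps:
B = -127 (B = -9/2 + (1/2)*(-245) = -9/2 - 245/2 = -127)
1/(-108 + B) = 1/(-108 - 127) = 1/(-235) = -1/235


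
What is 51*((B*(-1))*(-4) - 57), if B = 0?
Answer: -2907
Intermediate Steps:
51*((B*(-1))*(-4) - 57) = 51*((0*(-1))*(-4) - 57) = 51*(0*(-4) - 57) = 51*(0 - 57) = 51*(-57) = -2907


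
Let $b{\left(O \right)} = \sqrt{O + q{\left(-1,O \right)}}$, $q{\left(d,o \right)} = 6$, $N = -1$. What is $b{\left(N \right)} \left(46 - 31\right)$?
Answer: $15 \sqrt{5} \approx 33.541$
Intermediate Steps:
$b{\left(O \right)} = \sqrt{6 + O}$ ($b{\left(O \right)} = \sqrt{O + 6} = \sqrt{6 + O}$)
$b{\left(N \right)} \left(46 - 31\right) = \sqrt{6 - 1} \left(46 - 31\right) = \sqrt{5} \cdot 15 = 15 \sqrt{5}$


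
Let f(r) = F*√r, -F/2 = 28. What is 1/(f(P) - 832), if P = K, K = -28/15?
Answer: -195/163612 + 7*I*√105/654448 ≈ -0.0011918 + 0.0001096*I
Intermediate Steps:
K = -28/15 (K = -28*1/15 = -28/15 ≈ -1.8667)
F = -56 (F = -2*28 = -56)
P = -28/15 ≈ -1.8667
f(r) = -56*√r
1/(f(P) - 832) = 1/(-112*I*√105/15 - 832) = 1/(-832 - 112*I*√105/15)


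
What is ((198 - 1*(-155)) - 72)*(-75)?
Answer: -21075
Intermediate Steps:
((198 - 1*(-155)) - 72)*(-75) = ((198 + 155) - 72)*(-75) = (353 - 72)*(-75) = 281*(-75) = -21075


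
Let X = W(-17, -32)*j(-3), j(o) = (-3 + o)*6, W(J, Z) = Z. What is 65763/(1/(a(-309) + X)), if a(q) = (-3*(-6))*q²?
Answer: 113099865030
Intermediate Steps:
a(q) = 18*q²
j(o) = -18 + 6*o
X = 1152 (X = -32*(-18 + 6*(-3)) = -32*(-18 - 18) = -32*(-36) = 1152)
65763/(1/(a(-309) + X)) = 65763/(1/(18*(-309)² + 1152)) = 65763/(1/(18*95481 + 1152)) = 65763/(1/(1718658 + 1152)) = 65763/(1/1719810) = 65763*1719810 = 113099865030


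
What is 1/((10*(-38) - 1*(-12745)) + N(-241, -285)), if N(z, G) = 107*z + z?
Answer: -1/13663 ≈ -7.3190e-5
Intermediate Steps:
N(z, G) = 108*z
1/((10*(-38) - 1*(-12745)) + N(-241, -285)) = 1/((10*(-38) - 1*(-12745)) + 108*(-241)) = 1/((-380 + 12745) - 26028) = 1/(12365 - 26028) = 1/(-13663) = -1/13663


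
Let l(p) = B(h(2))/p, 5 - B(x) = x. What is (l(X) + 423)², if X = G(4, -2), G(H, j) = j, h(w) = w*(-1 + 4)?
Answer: 717409/4 ≈ 1.7935e+5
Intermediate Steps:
h(w) = 3*w (h(w) = w*3 = 3*w)
B(x) = 5 - x
X = -2
l(p) = -1/p (l(p) = (5 - 3*2)/p = (5 - 1*6)/p = (5 - 6)/p = -1/p)
(l(X) + 423)² = (-1/(-2) + 423)² = (-1*(-½) + 423)² = (½ + 423)² = (847/2)² = 717409/4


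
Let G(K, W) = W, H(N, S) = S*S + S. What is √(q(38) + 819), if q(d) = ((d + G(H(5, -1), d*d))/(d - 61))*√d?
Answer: √(433251 - 34086*√38)/23 ≈ 20.538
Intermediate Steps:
H(N, S) = S + S² (H(N, S) = S² + S = S + S²)
q(d) = √d*(d + d²)/(-61 + d) (q(d) = ((d + d*d)/(d - 61))*√d = ((d + d²)/(-61 + d))*√d = √d*(d + d²)/(-61 + d))
√(q(38) + 819) = √(38^(3/2)*(1 + 38)/(-61 + 38) + 819) = √((38*√38)*39/(-23) + 819) = √((38*√38)*(-1/23)*39 + 819) = √(-1482*√38/23 + 819) = √(819 - 1482*√38/23)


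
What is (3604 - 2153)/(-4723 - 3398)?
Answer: -1451/8121 ≈ -0.17867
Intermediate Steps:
(3604 - 2153)/(-4723 - 3398) = 1451/(-8121) = 1451*(-1/8121) = -1451/8121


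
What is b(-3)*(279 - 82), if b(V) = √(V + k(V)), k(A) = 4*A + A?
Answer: 591*I*√2 ≈ 835.8*I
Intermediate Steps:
k(A) = 5*A
b(V) = √6*√V (b(V) = √(V + 5*V) = √(6*V) = √6*√V)
b(-3)*(279 - 82) = (√6*√(-3))*(279 - 82) = (√6*(I*√3))*197 = (3*I*√2)*197 = 591*I*√2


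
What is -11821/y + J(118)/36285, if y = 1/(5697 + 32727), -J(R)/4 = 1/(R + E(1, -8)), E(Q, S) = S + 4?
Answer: -939417776547482/2068245 ≈ -4.5421e+8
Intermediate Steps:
E(Q, S) = 4 + S
J(R) = -4/(-4 + R) (J(R) = -4/(R + (4 - 8)) = -4/(R - 4) = -4/(-4 + R))
y = 1/38424 ≈ 2.6025e-5
-11821/y + J(118)/36285 = -11821/1/38424 - 4/(-4 + 118)/36285 = -11821*38424 - 4/114*(1/36285) = -454210104 - 4*1/114*(1/36285) = -454210104 - 2/57*1/36285 = -454210104 - 2/2068245 = -939417776547482/2068245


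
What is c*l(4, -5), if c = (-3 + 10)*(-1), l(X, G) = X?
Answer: -28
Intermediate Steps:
c = -7 (c = 7*(-1) = -7)
c*l(4, -5) = -7*4 = -28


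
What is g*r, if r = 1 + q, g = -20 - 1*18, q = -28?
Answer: 1026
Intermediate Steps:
g = -38 (g = -20 - 18 = -38)
r = -27 (r = 1 - 28 = -27)
g*r = -38*(-27) = 1026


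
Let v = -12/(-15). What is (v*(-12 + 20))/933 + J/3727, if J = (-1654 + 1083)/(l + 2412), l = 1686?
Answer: 162026719/23749897530 ≈ 0.0068222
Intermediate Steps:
v = ⅘ (v = -12*(-1/15) = ⅘ ≈ 0.80000)
J = -571/4098 (J = (-1654 + 1083)/(1686 + 2412) = -571/4098 ≈ -0.13934)
(v*(-12 + 20))/933 + J/3727 = (4*(-12 + 20)/5)/933 - 571/4098/3727 = ((⅘)*8)*(1/933) - 571/4098*1/3727 = (32/5)*(1/933) - 571/15273246 = 32/4665 - 571/15273246 = 162026719/23749897530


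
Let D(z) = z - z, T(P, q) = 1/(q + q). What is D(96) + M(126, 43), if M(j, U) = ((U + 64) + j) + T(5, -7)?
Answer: 3261/14 ≈ 232.93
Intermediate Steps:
T(P, q) = 1/(2*q)
M(j, U) = 895/14 + U + j (M(j, U) = ((U + 64) + j) + (½)/(-7) = ((64 + U) + j) + (½)*(-⅐) = (64 + U + j) - 1/14 = 895/14 + U + j)
D(z) = 0
D(96) + M(126, 43) = 0 + (895/14 + 43 + 126) = 0 + 3261/14 = 3261/14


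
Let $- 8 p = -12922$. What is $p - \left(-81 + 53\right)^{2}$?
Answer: $\frac{3325}{4} \approx 831.25$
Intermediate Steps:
$p = \frac{6461}{4}$ ($p = \left(- \frac{1}{8}\right) \left(-12922\right) = \frac{6461}{4} \approx 1615.3$)
$p - \left(-81 + 53\right)^{2} = \frac{6461}{4} - \left(-81 + 53\right)^{2} = \frac{6461}{4} - \left(-28\right)^{2} = \frac{6461}{4} - 784 = \frac{3325}{4}$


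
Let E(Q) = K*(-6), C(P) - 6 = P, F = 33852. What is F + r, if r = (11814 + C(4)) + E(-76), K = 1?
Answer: 45670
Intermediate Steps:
C(P) = 6 + P
E(Q) = -6 (E(Q) = 1*(-6) = -6)
r = 11818 (r = (11814 + (6 + 4)) - 6 = (11814 + 10) - 6 = 11824 - 6 = 11818)
F + r = 33852 + 11818 = 45670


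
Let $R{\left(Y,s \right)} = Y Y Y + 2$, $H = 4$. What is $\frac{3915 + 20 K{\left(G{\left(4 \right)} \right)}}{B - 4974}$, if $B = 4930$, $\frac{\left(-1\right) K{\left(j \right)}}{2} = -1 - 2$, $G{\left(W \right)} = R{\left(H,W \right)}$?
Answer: $- \frac{4035}{44} \approx -91.705$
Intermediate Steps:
$R{\left(Y,s \right)} = 2 + Y^{3}$ ($R{\left(Y,s \right)} = Y^{2} Y + 2 = Y^{3} + 2 = 2 + Y^{3}$)
$G{\left(W \right)} = 66$ ($G{\left(W \right)} = 2 + 4^{3} = 2 + 64 = 66$)
$K{\left(j \right)} = 6$ ($K{\left(j \right)} = - 2 \left(-1 - 2\right) = \left(-2\right) \left(-3\right) = 6$)
$\frac{3915 + 20 K{\left(G{\left(4 \right)} \right)}}{B - 4974} = \frac{3915 + 20 \cdot 6}{4930 - 4974} = \frac{3915 + 120}{-44} = 4035 \left(- \frac{1}{44}\right) = - \frac{4035}{44}$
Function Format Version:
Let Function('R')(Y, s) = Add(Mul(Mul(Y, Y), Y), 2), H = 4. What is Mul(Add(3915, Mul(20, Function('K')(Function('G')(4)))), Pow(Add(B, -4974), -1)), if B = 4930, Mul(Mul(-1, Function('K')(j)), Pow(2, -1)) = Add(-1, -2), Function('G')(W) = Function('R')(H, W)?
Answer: Rational(-4035, 44) ≈ -91.705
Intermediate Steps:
Function('R')(Y, s) = Add(2, Pow(Y, 3)) (Function('R')(Y, s) = Add(Mul(Pow(Y, 2), Y), 2) = Add(Pow(Y, 3), 2) = Add(2, Pow(Y, 3)))
Function('G')(W) = 66 (Function('G')(W) = Add(2, Pow(4, 3)) = Add(2, 64) = 66)
Function('K')(j) = 6 (Function('K')(j) = Mul(-2, Add(-1, -2)) = Mul(-2, -3) = 6)
Mul(Add(3915, Mul(20, Function('K')(Function('G')(4)))), Pow(Add(B, -4974), -1)) = Mul(Add(3915, Mul(20, 6)), Pow(Add(4930, -4974), -1)) = Mul(Add(3915, 120), Pow(-44, -1)) = Mul(4035, Rational(-1, 44)) = Rational(-4035, 44)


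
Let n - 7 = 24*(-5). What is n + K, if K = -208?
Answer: -321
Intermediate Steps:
n = -113 (n = 7 + 24*(-5) = 7 - 120 = -113)
n + K = -113 - 208 = -321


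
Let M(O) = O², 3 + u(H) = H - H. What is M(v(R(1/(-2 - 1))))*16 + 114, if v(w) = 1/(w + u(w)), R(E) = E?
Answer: 2886/25 ≈ 115.44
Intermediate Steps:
u(H) = -3 (u(H) = -3 + (H - H) = -3 + 0 = -3)
v(w) = 1/(-3 + w) (v(w) = 1/(w - 3) = 1/(-3 + w))
M(v(R(1/(-2 - 1))))*16 + 114 = (1/(-3 + 1/(-2 - 1)))²*16 + 114 = (1/(-3 + 1/(-3)))²*16 + 114 = (1/(-3 - ⅓))²*16 + 114 = (1/(-10/3))²*16 + 114 = (-3/10)²*16 + 114 = (9/100)*16 + 114 = 36/25 + 114 = 2886/25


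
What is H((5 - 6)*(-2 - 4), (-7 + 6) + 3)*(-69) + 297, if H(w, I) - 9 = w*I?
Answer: -1152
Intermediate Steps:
H(w, I) = 9 + I*w (H(w, I) = 9 + w*I = 9 + I*w)
H((5 - 6)*(-2 - 4), (-7 + 6) + 3)*(-69) + 297 = (9 + ((-7 + 6) + 3)*((5 - 6)*(-2 - 4)))*(-69) + 297 = (9 + (-1 + 3)*(-1*(-6)))*(-69) + 297 = (9 + 2*6)*(-69) + 297 = (9 + 12)*(-69) + 297 = 21*(-69) + 297 = -1449 + 297 = -1152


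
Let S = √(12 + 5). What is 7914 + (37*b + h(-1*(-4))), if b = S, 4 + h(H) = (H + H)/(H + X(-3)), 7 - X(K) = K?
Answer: 55374/7 + 37*√17 ≈ 8063.1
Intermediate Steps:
X(K) = 7 - K
h(H) = -4 + 2*H/(10 + H) (h(H) = -4 + (H + H)/(H + (7 - 1*(-3))) = -4 + (2*H)/(H + (7 + 3)) = -4 + (2*H)/(H + 10) = -4 + (2*H)/(10 + H) = -4 + 2*H/(10 + H))
S = √17 ≈ 4.1231
b = √17 ≈ 4.1231
7914 + (37*b + h(-1*(-4))) = 7914 + (37*√17 + 2*(-20 - (-1)*(-4))/(10 - 1*(-4))) = 7914 + (37*√17 + 2*(-20 - 1*4)/(10 + 4)) = 7914 + (37*√17 + 2*(-20 - 4)/14) = 7914 + (37*√17 + 2*(1/14)*(-24)) = 7914 + (37*√17 - 24/7) = 7914 + (-24/7 + 37*√17) = 55374/7 + 37*√17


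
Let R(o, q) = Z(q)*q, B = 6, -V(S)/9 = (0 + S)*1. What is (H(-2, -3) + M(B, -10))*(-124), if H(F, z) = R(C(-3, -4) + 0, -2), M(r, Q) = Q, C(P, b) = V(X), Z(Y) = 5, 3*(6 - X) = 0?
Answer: 2480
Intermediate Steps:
X = 6 (X = 6 - 1/3*0 = 6 + 0 = 6)
V(S) = -9*S (V(S) = -9*(0 + S) = -9*S)
C(P, b) = -54 (C(P, b) = -9*6 = -54)
R(o, q) = 5*q
H(F, z) = -10 (H(F, z) = 5*(-2) = -10)
(H(-2, -3) + M(B, -10))*(-124) = (-10 - 10)*(-124) = -20*(-124) = 2480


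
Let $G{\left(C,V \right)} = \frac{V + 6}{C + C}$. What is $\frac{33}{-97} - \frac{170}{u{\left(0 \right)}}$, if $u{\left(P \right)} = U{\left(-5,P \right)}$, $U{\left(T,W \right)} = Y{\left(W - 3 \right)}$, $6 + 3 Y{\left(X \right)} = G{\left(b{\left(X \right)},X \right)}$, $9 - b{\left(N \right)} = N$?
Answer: $\frac{394209}{4559} \approx 86.468$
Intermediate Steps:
$b{\left(N \right)} = 9 - N$
$G{\left(C,V \right)} = \frac{6 + V}{2 C}$
$Y{\left(X \right)} = -2 + \frac{6 + X}{6 \left(9 - X\right)}$ ($Y{\left(X \right)} = -2 + \frac{\frac{1}{2} \frac{1}{9 - X} \left(6 + X\right)}{3} = -2 + \frac{6 + X}{6 \left(9 - X\right)}$)
$U{\left(T,W \right)} = \frac{141 - 13 W}{6 \left(-12 + W\right)}$ ($U{\left(T,W \right)} = \frac{102 - 13 \left(W - 3\right)}{6 \left(-9 + \left(W - 3\right)\right)} = \frac{102 - 13 \left(-3 + W\right)}{6 \left(-9 + \left(-3 + W\right)\right)} = \frac{102 - \left(-39 + 13 W\right)}{6 \left(-12 + W\right)} = \frac{141 - 13 W}{6 \left(-12 + W\right)}$)
$u{\left(P \right)} = \frac{141 - 13 P}{6 \left(-12 + P\right)}$
$\frac{33}{-97} - \frac{170}{u{\left(0 \right)}} = \frac{33}{-97} - \frac{170}{\frac{1}{6} \frac{1}{-12 + 0} \left(141 - 0\right)} = 33 \left(- \frac{1}{97}\right) - \frac{170}{\frac{1}{6} \frac{1}{-12} \left(141 + 0\right)} = - \frac{33}{97} - \frac{170}{\frac{1}{6} \left(- \frac{1}{12}\right) 141} = - \frac{33}{97} - \frac{170}{- \frac{47}{24}} = - \frac{33}{97} - - \frac{4080}{47} = - \frac{33}{97} + \frac{4080}{47} = \frac{394209}{4559}$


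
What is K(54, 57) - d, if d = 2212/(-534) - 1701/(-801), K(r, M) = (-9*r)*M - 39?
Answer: -7406308/267 ≈ -27739.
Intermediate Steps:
K(r, M) = -39 - 9*M*r (K(r, M) = -9*M*r - 39 = -39 - 9*M*r)
d = -539/267 (d = 2212*(-1/534) - 1701*(-1/801) = -1106/267 + 189/89 = -539/267 ≈ -2.0187)
K(54, 57) - d = (-39 - 9*57*54) - 1*(-539/267) = (-39 - 27702) + 539/267 = -27741 + 539/267 = -7406308/267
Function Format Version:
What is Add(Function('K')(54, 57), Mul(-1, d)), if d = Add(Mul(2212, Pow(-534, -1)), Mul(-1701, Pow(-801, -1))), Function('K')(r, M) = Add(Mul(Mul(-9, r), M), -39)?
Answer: Rational(-7406308, 267) ≈ -27739.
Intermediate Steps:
Function('K')(r, M) = Add(-39, Mul(-9, M, r)) (Function('K')(r, M) = Add(Mul(-9, M, r), -39) = Add(-39, Mul(-9, M, r)))
d = Rational(-539, 267) (d = Add(Mul(2212, Rational(-1, 534)), Mul(-1701, Rational(-1, 801))) = Add(Rational(-1106, 267), Rational(189, 89)) = Rational(-539, 267) ≈ -2.0187)
Add(Function('K')(54, 57), Mul(-1, d)) = Add(Add(-39, Mul(-9, 57, 54)), Mul(-1, Rational(-539, 267))) = Add(Add(-39, -27702), Rational(539, 267)) = Add(-27741, Rational(539, 267)) = Rational(-7406308, 267)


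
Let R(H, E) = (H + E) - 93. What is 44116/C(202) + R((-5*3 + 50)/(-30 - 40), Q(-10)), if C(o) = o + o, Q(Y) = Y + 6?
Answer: 2363/202 ≈ 11.698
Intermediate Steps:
Q(Y) = 6 + Y
R(H, E) = -93 + E + H (R(H, E) = (E + H) - 93 = -93 + E + H)
C(o) = 2*o
44116/C(202) + R((-5*3 + 50)/(-30 - 40), Q(-10)) = 44116/((2*202)) + (-93 + (6 - 10) + (-5*3 + 50)/(-30 - 40)) = 44116/404 + (-93 - 4 + (-15 + 50)/(-70)) = 44116*(1/404) + (-93 - 4 + 35*(-1/70)) = 11029/101 + (-93 - 4 - 1/2) = 11029/101 - 195/2 = 2363/202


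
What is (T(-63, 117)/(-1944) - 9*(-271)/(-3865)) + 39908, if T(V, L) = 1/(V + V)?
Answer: 37780647797929/946708560 ≈ 39907.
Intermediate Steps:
T(V, L) = 1/(2*V)
(T(-63, 117)/(-1944) - 9*(-271)/(-3865)) + 39908 = (((1/2)/(-63))/(-1944) - 9*(-271)/(-3865)) + 39908 = (((1/2)*(-1/63))*(-1/1944) - 1*(-2439)*(-1/3865)) + 39908 = (-1/126*(-1/1944) + 2439*(-1/3865)) + 39908 = (1/244944 - 2439/3865) + 39908 = -597414551/946708560 + 39908 = 37780647797929/946708560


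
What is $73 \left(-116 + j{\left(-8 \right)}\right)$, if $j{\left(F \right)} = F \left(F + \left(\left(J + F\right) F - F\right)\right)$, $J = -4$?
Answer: $-64532$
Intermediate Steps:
$j{\left(F \right)} = F^{2} \left(-4 + F\right)$ ($j{\left(F \right)} = F \left(F + \left(\left(-4 + F\right) F - F\right)\right) = F \left(F + \left(F \left(-4 + F\right) - F\right)\right) = F \left(F + \left(- F + F \left(-4 + F\right)\right)\right) = F F \left(-4 + F\right) = F^{2} \left(-4 + F\right)$)
$73 \left(-116 + j{\left(-8 \right)}\right) = 73 \left(-116 + \left(-8\right)^{2} \left(-4 - 8\right)\right) = 73 \left(-116 + 64 \left(-12\right)\right) = 73 \left(-116 - 768\right) = 73 \left(-884\right) = -64532$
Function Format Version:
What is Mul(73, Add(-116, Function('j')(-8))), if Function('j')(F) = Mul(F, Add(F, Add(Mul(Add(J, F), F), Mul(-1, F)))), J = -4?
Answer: -64532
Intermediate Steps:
Function('j')(F) = Mul(Pow(F, 2), Add(-4, F)) (Function('j')(F) = Mul(F, Add(F, Add(Mul(Add(-4, F), F), Mul(-1, F)))) = Mul(F, Add(F, Add(Mul(F, Add(-4, F)), Mul(-1, F)))) = Mul(F, Add(F, Add(Mul(-1, F), Mul(F, Add(-4, F))))) = Mul(F, Mul(F, Add(-4, F))) = Mul(Pow(F, 2), Add(-4, F)))
Mul(73, Add(-116, Function('j')(-8))) = Mul(73, Add(-116, Mul(Pow(-8, 2), Add(-4, -8)))) = Mul(73, Add(-116, Mul(64, -12))) = Mul(73, Add(-116, -768)) = Mul(73, -884) = -64532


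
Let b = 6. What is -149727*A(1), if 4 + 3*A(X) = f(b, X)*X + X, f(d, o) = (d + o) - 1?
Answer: -149727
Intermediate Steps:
f(d, o) = -1 + d + o
A(X) = -4/3 + X/3 + X*(5 + X)/3 (A(X) = -4/3 + ((-1 + 6 + X)*X + X)/3 = -4/3 + ((5 + X)*X + X)/3 = -4/3 + (X*(5 + X) + X)/3 = -4/3 + (X + X*(5 + X))/3 = -4/3 + (X/3 + X*(5 + X)/3) = -4/3 + X/3 + X*(5 + X)/3)
-149727*A(1) = -149727*(-4/3 + (⅓)*1 + (⅓)*1*(5 + 1)) = -149727*(-4/3 + ⅓ + (⅓)*1*6) = -149727*(-4/3 + ⅓ + 2) = -149727*1 = -149727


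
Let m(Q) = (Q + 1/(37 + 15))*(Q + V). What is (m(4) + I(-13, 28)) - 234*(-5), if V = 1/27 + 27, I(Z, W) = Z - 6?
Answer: 895573/702 ≈ 1275.7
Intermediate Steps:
I(Z, W) = -6 + Z
V = 730/27 (V = 1/27 + 27 = 730/27 ≈ 27.037)
m(Q) = (1/52 + Q)*(730/27 + Q) (m(Q) = (Q + 1/(37 + 15))*(Q + 730/27) = (Q + 1/52)*(730/27 + Q) = (1/52 + Q)*(730/27 + Q))
(m(4) + I(-13, 28)) - 234*(-5) = ((365/702 + 4² + (37987/1404)*4) + (-6 - 13)) - 234*(-5) = ((365/702 + 16 + 37987/351) - 19) + 1170 = (87571/702 - 19) + 1170 = 74233/702 + 1170 = 895573/702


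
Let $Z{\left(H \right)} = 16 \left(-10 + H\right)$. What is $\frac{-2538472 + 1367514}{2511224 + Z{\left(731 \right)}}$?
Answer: $- \frac{585479}{1261380} \approx -0.46416$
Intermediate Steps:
$Z{\left(H \right)} = -160 + 16 H$
$\frac{-2538472 + 1367514}{2511224 + Z{\left(731 \right)}} = \frac{-2538472 + 1367514}{2511224 + \left(-160 + 16 \cdot 731\right)} = - \frac{1170958}{2511224 + \left(-160 + 11696\right)} = - \frac{1170958}{2511224 + 11536} = - \frac{1170958}{2522760} = \left(-1170958\right) \frac{1}{2522760} = - \frac{585479}{1261380}$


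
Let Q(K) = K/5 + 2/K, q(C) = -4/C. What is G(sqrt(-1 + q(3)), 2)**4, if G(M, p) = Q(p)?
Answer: 2401/625 ≈ 3.8416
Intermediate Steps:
Q(K) = 2/K + K/5 (Q(K) = K*(1/5) + 2/K = K/5 + 2/K = 2/K + K/5)
G(M, p) = 2/p + p/5
G(sqrt(-1 + q(3)), 2)**4 = (2/2 + (1/5)*2)**4 = (2*(1/2) + 2/5)**4 = (1 + 2/5)**4 = (7/5)**4 = 2401/625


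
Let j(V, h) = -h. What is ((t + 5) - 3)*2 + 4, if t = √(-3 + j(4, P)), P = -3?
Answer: 8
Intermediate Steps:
t = 0 (t = √(-3 - 1*(-3)) = √(-3 + 3) = √0 = 0)
((t + 5) - 3)*2 + 4 = ((0 + 5) - 3)*2 + 4 = (5 - 3)*2 + 4 = 2*2 + 4 = 4 + 4 = 8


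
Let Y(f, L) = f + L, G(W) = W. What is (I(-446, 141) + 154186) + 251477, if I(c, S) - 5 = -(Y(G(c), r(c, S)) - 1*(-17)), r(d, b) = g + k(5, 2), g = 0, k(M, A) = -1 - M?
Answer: 406103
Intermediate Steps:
r(d, b) = -6 (r(d, b) = 0 + (-1 - 1*5) = 0 + (-1 - 5) = 0 - 6 = -6)
Y(f, L) = L + f
I(c, S) = -6 - c (I(c, S) = 5 - ((-6 + c) - 1*(-17)) = 5 - ((-6 + c) + 17) = 5 - (11 + c) = 5 + (-11 - c) = -6 - c)
(I(-446, 141) + 154186) + 251477 = ((-6 - 1*(-446)) + 154186) + 251477 = ((-6 + 446) + 154186) + 251477 = (440 + 154186) + 251477 = 154626 + 251477 = 406103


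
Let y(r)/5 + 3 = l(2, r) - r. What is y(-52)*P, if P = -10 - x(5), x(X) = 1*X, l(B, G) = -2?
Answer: -3525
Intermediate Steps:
x(X) = X
y(r) = -25 - 5*r (y(r) = -15 + 5*(-2 - r) = -15 + (-10 - 5*r) = -25 - 5*r)
P = -15 (P = -10 - 1*5 = -10 - 5 = -15)
y(-52)*P = (-25 - 5*(-52))*(-15) = (-25 + 260)*(-15) = 235*(-15) = -3525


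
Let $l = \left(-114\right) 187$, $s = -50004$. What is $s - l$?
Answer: $-28686$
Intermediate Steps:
$l = -21318$
$s - l = -50004 - -21318 = -50004 + 21318 = -28686$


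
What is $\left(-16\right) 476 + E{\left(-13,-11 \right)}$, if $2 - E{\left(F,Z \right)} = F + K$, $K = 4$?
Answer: $-7605$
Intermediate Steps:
$E{\left(F,Z \right)} = -2 - F$ ($E{\left(F,Z \right)} = 2 - \left(F + 4\right) = 2 - \left(4 + F\right) = -2 - F$)
$\left(-16\right) 476 + E{\left(-13,-11 \right)} = \left(-16\right) 476 - -11 = -7616 + \left(-2 + 13\right) = -7616 + 11 = -7605$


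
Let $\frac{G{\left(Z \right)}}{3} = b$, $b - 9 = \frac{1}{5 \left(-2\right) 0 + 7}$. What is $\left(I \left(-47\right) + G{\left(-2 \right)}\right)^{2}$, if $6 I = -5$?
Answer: $\frac{7823209}{1764} \approx 4434.9$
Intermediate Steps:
$I = - \frac{5}{6}$ ($I = \frac{1}{6} \left(-5\right) = - \frac{5}{6} \approx -0.83333$)
$b = \frac{64}{7}$ ($b = 9 + \frac{1}{5 \left(-2\right) 0 + 7} = 9 + \frac{1}{\left(-10\right) 0 + 7} = 9 + \frac{1}{0 + 7} = 9 + \frac{1}{7} = \frac{64}{7} \approx 9.1429$)
$G{\left(Z \right)} = \frac{192}{7}$ ($G{\left(Z \right)} = 3 \cdot \frac{64}{7} = \frac{192}{7}$)
$\left(I \left(-47\right) + G{\left(-2 \right)}\right)^{2} = \left(\left(- \frac{5}{6}\right) \left(-47\right) + \frac{192}{7}\right)^{2} = \left(\frac{235}{6} + \frac{192}{7}\right)^{2} = \left(\frac{2797}{42}\right)^{2} = \frac{7823209}{1764}$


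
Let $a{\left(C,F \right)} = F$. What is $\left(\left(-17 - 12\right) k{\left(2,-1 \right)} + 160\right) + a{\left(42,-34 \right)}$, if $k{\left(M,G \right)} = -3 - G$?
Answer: $184$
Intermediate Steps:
$\left(\left(-17 - 12\right) k{\left(2,-1 \right)} + 160\right) + a{\left(42,-34 \right)} = \left(\left(-17 - 12\right) \left(-3 - -1\right) + 160\right) - 34 = \left(- 29 \left(-3 + 1\right) + 160\right) - 34 = \left(\left(-29\right) \left(-2\right) + 160\right) - 34 = \left(58 + 160\right) - 34 = 218 - 34 = 184$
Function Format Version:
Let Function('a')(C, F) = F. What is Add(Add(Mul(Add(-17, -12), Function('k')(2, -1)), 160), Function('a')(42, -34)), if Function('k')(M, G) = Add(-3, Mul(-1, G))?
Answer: 184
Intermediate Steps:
Add(Add(Mul(Add(-17, -12), Function('k')(2, -1)), 160), Function('a')(42, -34)) = Add(Add(Mul(Add(-17, -12), Add(-3, Mul(-1, -1))), 160), -34) = Add(Add(Mul(-29, Add(-3, 1)), 160), -34) = Add(Add(Mul(-29, -2), 160), -34) = Add(Add(58, 160), -34) = Add(218, -34) = 184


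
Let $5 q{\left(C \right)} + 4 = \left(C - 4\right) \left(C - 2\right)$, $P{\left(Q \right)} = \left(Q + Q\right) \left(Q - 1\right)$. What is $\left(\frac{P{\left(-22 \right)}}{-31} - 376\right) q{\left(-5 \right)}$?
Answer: $- \frac{747412}{155} \approx -4822.0$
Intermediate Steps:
$P{\left(Q \right)} = 2 Q \left(-1 + Q\right)$ ($P{\left(Q \right)} = 2 Q \left(Q + \left(-3 + 2\right)\right) = 2 Q \left(Q - 1\right) = 2 Q \left(-1 + Q\right)$)
$q{\left(C \right)} = - \frac{4}{5} + \frac{\left(-4 + C\right) \left(-2 + C\right)}{5}$ ($q{\left(C \right)} = - \frac{4}{5} + \frac{\left(C - 4\right) \left(C - 2\right)}{5} = - \frac{4}{5} + \frac{\left(-4 + C\right) \left(-2 + C\right)}{5}$)
$\left(\frac{P{\left(-22 \right)}}{-31} - 376\right) q{\left(-5 \right)} = \left(\frac{2 \left(-22\right) \left(-1 - 22\right)}{-31} - 376\right) \left(\frac{4}{5} - -6 + \frac{\left(-5\right)^{2}}{5}\right) = \left(2 \left(-22\right) \left(-23\right) \left(- \frac{1}{31}\right) - 376\right) \left(\frac{4}{5} + 6 + \frac{1}{5} \cdot 25\right) = \left(1012 \left(- \frac{1}{31}\right) - 376\right) \left(\frac{4}{5} + 6 + 5\right) = \left(- \frac{1012}{31} - 376\right) \frac{59}{5} = \left(- \frac{12668}{31}\right) \frac{59}{5} = - \frac{747412}{155}$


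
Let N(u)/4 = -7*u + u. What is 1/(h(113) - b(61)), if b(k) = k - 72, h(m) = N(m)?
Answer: -1/2701 ≈ -0.00037023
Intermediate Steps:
N(u) = -24*u (N(u) = 4*(-7*u + u) = 4*(-6*u) = -24*u)
h(m) = -24*m
b(k) = -72 + k
1/(h(113) - b(61)) = 1/(-24*113 - (-72 + 61)) = 1/(-2712 - 1*(-11)) = 1/(-2712 + 11) = 1/(-2701) = -1/2701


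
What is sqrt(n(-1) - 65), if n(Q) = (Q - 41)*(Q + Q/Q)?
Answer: I*sqrt(65) ≈ 8.0623*I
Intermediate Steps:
n(Q) = (1 + Q)*(-41 + Q) (n(Q) = (-41 + Q)*(Q + 1) = (-41 + Q)*(1 + Q) = (1 + Q)*(-41 + Q))
sqrt(n(-1) - 65) = sqrt((-41 + (-1)**2 - 40*(-1)) - 65) = sqrt((-41 + 1 + 40) - 65) = sqrt(0 - 65) = sqrt(-65) = I*sqrt(65)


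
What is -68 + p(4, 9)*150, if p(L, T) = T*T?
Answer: 12082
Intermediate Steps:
p(L, T) = T²
-68 + p(4, 9)*150 = -68 + 9²*150 = -68 + 81*150 = -68 + 12150 = 12082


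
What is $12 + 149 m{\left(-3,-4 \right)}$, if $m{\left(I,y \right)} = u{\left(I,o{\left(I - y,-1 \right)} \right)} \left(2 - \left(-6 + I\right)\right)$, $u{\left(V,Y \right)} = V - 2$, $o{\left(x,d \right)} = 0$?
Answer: $-8183$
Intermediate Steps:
$u{\left(V,Y \right)} = -2 + V$ ($u{\left(V,Y \right)} = V - 2 = -2 + V$)
$m{\left(I,y \right)} = \left(-2 + I\right) \left(8 - I\right)$ ($m{\left(I,y \right)} = \left(-2 + I\right) \left(2 - \left(-6 + I\right)\right) = \left(-2 + I\right) \left(8 - I\right)$)
$12 + 149 m{\left(-3,-4 \right)} = 12 + 149 \left(- \left(-8 - 3\right) \left(-2 - 3\right)\right) = 12 + 149 \left(\left(-1\right) \left(-11\right) \left(-5\right)\right) = 12 + 149 \left(-55\right) = 12 - 8195 = -8183$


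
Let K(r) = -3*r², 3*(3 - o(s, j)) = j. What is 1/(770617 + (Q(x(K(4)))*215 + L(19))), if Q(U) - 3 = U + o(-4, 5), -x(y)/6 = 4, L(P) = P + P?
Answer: 3/2299280 ≈ 1.3048e-6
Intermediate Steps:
o(s, j) = 3 - j/3
L(P) = 2*P
x(y) = -24 (x(y) = -6*4 = -24)
Q(U) = 13/3 + U (Q(U) = 3 + (U + (3 - ⅓*5)) = 3 + (U + (3 - 5/3)) = 3 + (U + 4/3) = 3 + (4/3 + U) = 13/3 + U)
1/(770617 + (Q(x(K(4)))*215 + L(19))) = 1/(770617 + ((13/3 - 24)*215 + 2*19)) = 1/(770617 + (-59/3*215 + 38)) = 1/(770617 + (-12685/3 + 38)) = 1/(770617 - 12571/3) = 1/(2299280/3) = 3/2299280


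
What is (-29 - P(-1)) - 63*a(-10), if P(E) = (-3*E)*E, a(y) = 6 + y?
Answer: 226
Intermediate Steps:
P(E) = -3*E²
(-29 - P(-1)) - 63*a(-10) = (-29 - (-3)*(-1)²) - 63*(6 - 10) = (-29 - (-3)) - 63*(-4) = (-29 - 1*(-3)) + 252 = (-29 + 3) + 252 = -26 + 252 = 226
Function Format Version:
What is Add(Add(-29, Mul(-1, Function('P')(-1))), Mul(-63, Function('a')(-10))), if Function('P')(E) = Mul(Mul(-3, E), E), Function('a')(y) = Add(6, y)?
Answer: 226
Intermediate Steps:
Function('P')(E) = Mul(-3, Pow(E, 2))
Add(Add(-29, Mul(-1, Function('P')(-1))), Mul(-63, Function('a')(-10))) = Add(Add(-29, Mul(-1, Mul(-3, Pow(-1, 2)))), Mul(-63, Add(6, -10))) = Add(Add(-29, Mul(-1, Mul(-3, 1))), Mul(-63, -4)) = Add(Add(-29, Mul(-1, -3)), 252) = Add(Add(-29, 3), 252) = Add(-26, 252) = 226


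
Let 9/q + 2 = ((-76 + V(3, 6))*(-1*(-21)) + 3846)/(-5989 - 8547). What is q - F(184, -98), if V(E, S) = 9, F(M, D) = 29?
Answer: -1044643/31511 ≈ -33.152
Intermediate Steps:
q = -130824/31511 (q = 9/(-2 + ((-76 + 9)*(-1*(-21)) + 3846)/(-5989 - 8547)) = 9/(-2 + (-67*21 + 3846)/(-14536)) = 9/(-2 + (-1407 + 3846)*(-1/14536)) = 9/(-2 + 2439*(-1/14536)) = 9/(-2 - 2439/14536) = 9/(-31511/14536) = 9*(-14536/31511) = -130824/31511 ≈ -4.1517)
q - F(184, -98) = -130824/31511 - 1*29 = -130824/31511 - 29 = -1044643/31511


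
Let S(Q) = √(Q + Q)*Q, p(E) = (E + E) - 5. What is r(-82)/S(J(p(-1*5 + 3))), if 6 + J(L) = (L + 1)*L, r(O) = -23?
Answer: -23*√33/4356 ≈ -0.030332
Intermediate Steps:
p(E) = -5 + 2*E (p(E) = 2*E - 5 = -5 + 2*E)
J(L) = -6 + L*(1 + L) (J(L) = -6 + (L + 1)*L = -6 + (1 + L)*L = -6 + L*(1 + L))
S(Q) = √2*Q^(3/2) (S(Q) = √(2*Q)*Q = (√2*√Q)*Q = √2*Q^(3/2))
r(-82)/S(J(p(-1*5 + 3))) = -23*√2/(2*(-6 + (-5 + 2*(-1*5 + 3)) + (-5 + 2*(-1*5 + 3))²)^(3/2)) = -23*√2/(2*(-6 + (-5 + 2*(-5 + 3)) + (-5 + 2*(-5 + 3))²)^(3/2)) = -23*√2/(2*(-6 + (-5 + 2*(-2)) + (-5 + 2*(-2))²)^(3/2)) = -23*√2/(2*(-6 + (-5 - 4) + (-5 - 4)²)^(3/2)) = -23*√2/(2*(-6 - 9 + (-9)²)^(3/2)) = -23*√2/(2*(-6 - 9 + 81)^(3/2)) = -23*√33/4356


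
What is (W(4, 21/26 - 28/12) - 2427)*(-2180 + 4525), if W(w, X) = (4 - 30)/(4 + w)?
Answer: -22795745/4 ≈ -5.6989e+6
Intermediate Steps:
W(w, X) = -26/(4 + w)
(W(4, 21/26 - 28/12) - 2427)*(-2180 + 4525) = (-26/(4 + 4) - 2427)*(-2180 + 4525) = (-26/8 - 2427)*2345 = (-26*⅛ - 2427)*2345 = (-13/4 - 2427)*2345 = -9721/4*2345 = -22795745/4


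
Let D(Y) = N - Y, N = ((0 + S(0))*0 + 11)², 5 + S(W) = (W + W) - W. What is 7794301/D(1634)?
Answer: -7794301/1513 ≈ -5151.6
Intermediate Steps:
S(W) = -5 + W (S(W) = -5 + ((W + W) - W) = -5 + (2*W - W) = -5 + W)
N = 121 (N = ((0 + (-5 + 0))*0 + 11)² = ((0 - 5)*0 + 11)² = (-5*0 + 11)² = (0 + 11)² = 11² = 121)
D(Y) = 121 - Y
7794301/D(1634) = 7794301/(121 - 1*1634) = 7794301/(121 - 1634) = 7794301/(-1513) = 7794301*(-1/1513) = -7794301/1513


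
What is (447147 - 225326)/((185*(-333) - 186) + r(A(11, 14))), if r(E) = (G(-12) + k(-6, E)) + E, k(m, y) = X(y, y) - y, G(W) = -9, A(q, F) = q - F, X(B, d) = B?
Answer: -221821/61803 ≈ -3.5892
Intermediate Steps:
k(m, y) = 0 (k(m, y) = y - y = 0)
r(E) = -9 + E (r(E) = (-9 + 0) + E = -9 + E)
(447147 - 225326)/((185*(-333) - 186) + r(A(11, 14))) = (447147 - 225326)/((185*(-333) - 186) + (-9 + (11 - 1*14))) = 221821/((-61605 - 186) + (-9 + (11 - 14))) = 221821/(-61791 + (-9 - 3)) = 221821/(-61791 - 12) = 221821/(-61803) = 221821*(-1/61803) = -221821/61803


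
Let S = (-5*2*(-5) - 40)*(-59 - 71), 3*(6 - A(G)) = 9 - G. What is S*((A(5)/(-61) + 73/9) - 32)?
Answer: 17104100/549 ≈ 31155.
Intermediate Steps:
A(G) = 3 + G/3 (A(G) = 6 - (9 - G)/3 = 6 + (-3 + G/3) = 3 + G/3)
S = -1300 (S = (-10*(-5) - 40)*(-130) = (50 - 40)*(-130) = 10*(-130) = -1300)
S*((A(5)/(-61) + 73/9) - 32) = -1300*(((3 + (1/3)*5)/(-61) + 73/9) - 32) = -1300*(((3 + 5/3)*(-1/61) + 73*(1/9)) - 32) = -1300*(((14/3)*(-1/61) + 73/9) - 32) = -1300*((-14/183 + 73/9) - 32) = -1300*(4411/549 - 32) = -1300*(-13157/549) = 17104100/549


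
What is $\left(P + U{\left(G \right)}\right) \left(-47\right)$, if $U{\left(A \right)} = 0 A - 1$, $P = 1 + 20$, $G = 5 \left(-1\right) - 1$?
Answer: $-940$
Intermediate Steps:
$G = -6$ ($G = -5 - 1 = -6$)
$P = 21$
$U{\left(A \right)} = -1$ ($U{\left(A \right)} = 0 - 1 = -1$)
$\left(P + U{\left(G \right)}\right) \left(-47\right) = \left(21 - 1\right) \left(-47\right) = 20 \left(-47\right) = -940$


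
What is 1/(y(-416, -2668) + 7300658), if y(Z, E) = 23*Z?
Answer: 1/7291090 ≈ 1.3715e-7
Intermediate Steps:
1/(y(-416, -2668) + 7300658) = 1/(23*(-416) + 7300658) = 1/(-9568 + 7300658) = 1/7291090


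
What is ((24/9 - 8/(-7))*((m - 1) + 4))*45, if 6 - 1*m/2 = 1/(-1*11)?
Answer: 200400/77 ≈ 2602.6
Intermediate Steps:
m = 134/11 (m = 12 - 2/((-1)*11) = 12 - (-2)/11 = 12 - 2*(-1/11) = 12 + 2/11 = 134/11 ≈ 12.182)
((24/9 - 8/(-7))*((m - 1) + 4))*45 = ((24/9 - 8/(-7))*((134/11 - 1) + 4))*45 = ((24*(⅑) - 8*(-⅐))*(123/11 + 4))*45 = ((8/3 + 8/7)*(167/11))*45 = ((80/21)*(167/11))*45 = (13360/231)*45 = 200400/77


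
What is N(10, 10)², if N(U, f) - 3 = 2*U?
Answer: 529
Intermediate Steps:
N(U, f) = 3 + 2*U
N(10, 10)² = (3 + 2*10)² = (3 + 20)² = 23² = 529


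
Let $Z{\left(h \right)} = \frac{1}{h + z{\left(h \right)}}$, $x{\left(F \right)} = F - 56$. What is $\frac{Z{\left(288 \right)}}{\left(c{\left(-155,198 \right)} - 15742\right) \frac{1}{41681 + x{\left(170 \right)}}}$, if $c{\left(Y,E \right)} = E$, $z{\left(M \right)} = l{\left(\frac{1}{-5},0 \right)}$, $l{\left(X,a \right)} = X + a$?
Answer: $- \frac{208975}{22367816} \approx -0.0093427$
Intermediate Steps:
$z{\left(M \right)} = - \frac{1}{5}$ ($z{\left(M \right)} = \frac{1}{-5} + 0 = - \frac{1}{5} + 0 = - \frac{1}{5}$)
$x{\left(F \right)} = -56 + F$ ($x{\left(F \right)} = F - 56 = -56 + F$)
$Z{\left(h \right)} = \frac{1}{- \frac{1}{5} + h}$ ($Z{\left(h \right)} = \frac{1}{h - \frac{1}{5}} = \frac{1}{- \frac{1}{5} + h}$)
$\frac{Z{\left(288 \right)}}{\left(c{\left(-155,198 \right)} - 15742\right) \frac{1}{41681 + x{\left(170 \right)}}} = \frac{5 \frac{1}{-1 + 5 \cdot 288}}{\left(198 - 15742\right) \frac{1}{41681 + \left(-56 + 170\right)}} = \frac{5 \frac{1}{-1 + 1440}}{\left(-15544\right) \frac{1}{41681 + 114}} = \frac{5 \cdot \frac{1}{1439}}{\left(-15544\right) \frac{1}{41795}} = \frac{5}{1439 \left(- \frac{15544}{41795}\right)} = \frac{5}{1439} \left(- \frac{41795}{15544}\right) = - \frac{208975}{22367816}$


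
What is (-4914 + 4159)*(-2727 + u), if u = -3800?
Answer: 4927885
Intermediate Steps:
(-4914 + 4159)*(-2727 + u) = (-4914 + 4159)*(-2727 - 3800) = -755*(-6527) = 4927885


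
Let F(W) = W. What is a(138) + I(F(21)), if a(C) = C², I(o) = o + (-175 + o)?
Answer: 18911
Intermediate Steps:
I(o) = -175 + 2*o
a(138) + I(F(21)) = 138² + (-175 + 2*21) = 19044 + (-175 + 42) = 19044 - 133 = 18911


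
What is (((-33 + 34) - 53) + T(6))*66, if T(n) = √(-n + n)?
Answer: -3432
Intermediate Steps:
T(n) = 0 (T(n) = √0 = 0)
(((-33 + 34) - 53) + T(6))*66 = (((-33 + 34) - 53) + 0)*66 = ((1 - 53) + 0)*66 = (-52 + 0)*66 = -52*66 = -3432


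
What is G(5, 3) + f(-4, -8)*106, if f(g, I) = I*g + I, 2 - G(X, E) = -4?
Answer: 2550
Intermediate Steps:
G(X, E) = 6 (G(X, E) = 2 - 1*(-4) = 2 + 4 = 6)
f(g, I) = I + I*g
G(5, 3) + f(-4, -8)*106 = 6 - 8*(1 - 4)*106 = 6 - 8*(-3)*106 = 6 + 24*106 = 6 + 2544 = 2550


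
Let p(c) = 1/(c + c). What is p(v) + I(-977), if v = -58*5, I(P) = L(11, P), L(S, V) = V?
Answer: -566661/580 ≈ -977.00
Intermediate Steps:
I(P) = P
v = -290
p(c) = 1/(2*c)
p(v) + I(-977) = (1/2)/(-290) - 977 = (1/2)*(-1/290) - 977 = -1/580 - 977 = -566661/580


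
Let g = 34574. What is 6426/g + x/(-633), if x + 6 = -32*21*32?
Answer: 124625733/3647557 ≈ 34.167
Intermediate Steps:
x = -21510 (x = -6 - 32*21*32 = -6 - 672*32 = -6 - 21504 = -21510)
6426/g + x/(-633) = 6426/34574 - 21510/(-633) = 6426*(1/34574) - 21510*(-1/633) = 3213/17287 + 7170/211 = 124625733/3647557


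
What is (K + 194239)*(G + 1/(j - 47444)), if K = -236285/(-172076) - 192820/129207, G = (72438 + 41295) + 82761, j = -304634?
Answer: 22981974680429131653172601/602146104670392 ≈ 3.8167e+10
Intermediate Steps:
G = 196494 (G = 113733 + 82761 = 196494)
K = -2650018325/22233423732 (K = -236285*(-1/172076) - 192820*1/129207 = 236285/172076 - 192820/129207 = -2650018325/22233423732 ≈ -0.11919)
(K + 194239)*(G + 1/(j - 47444)) = (-2650018325/22233423732 + 194239)*(196494 + 1/(-304634 - 47444)) = 4318595342261623*(196494 + 1/(-352078))/22233423732 = 4318595342261623*(196494 - 1/352078)/22233423732 = (4318595342261623/22233423732)*(69181214531/352078) = 22981974680429131653172601/602146104670392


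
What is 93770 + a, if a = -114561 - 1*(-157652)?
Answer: 136861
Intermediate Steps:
a = 43091 (a = -114561 + 157652 = 43091)
93770 + a = 93770 + 43091 = 136861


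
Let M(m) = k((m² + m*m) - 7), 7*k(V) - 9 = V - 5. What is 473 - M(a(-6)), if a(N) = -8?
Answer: 3186/7 ≈ 455.14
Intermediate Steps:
k(V) = 4/7 + V/7 (k(V) = 9/7 + (V - 5)/7 = 9/7 + (-5 + V)/7 = 9/7 + (-5/7 + V/7) = 4/7 + V/7)
M(m) = -3/7 + 2*m²/7 (M(m) = 4/7 + ((m² + m*m) - 7)/7 = 4/7 + ((m² + m²) - 7)/7 = 4/7 + (2*m² - 7)/7 = 4/7 + (-7 + 2*m²)/7 = 4/7 + (-1 + 2*m²/7) = -3/7 + 2*m²/7)
473 - M(a(-6)) = 473 - (-3/7 + (2/7)*(-8)²) = 473 - (-3/7 + (2/7)*64) = 473 - (-3/7 + 128/7) = 473 - 1*125/7 = 473 - 125/7 = 3186/7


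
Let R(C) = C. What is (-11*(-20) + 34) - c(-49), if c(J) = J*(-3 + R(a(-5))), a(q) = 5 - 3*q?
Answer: 1087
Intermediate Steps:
c(J) = 17*J (c(J) = J*(-3 + (5 - 3*(-5))) = J*(-3 + (5 + 15)) = J*(-3 + 20) = J*17 = 17*J)
(-11*(-20) + 34) - c(-49) = (-11*(-20) + 34) - 17*(-49) = (220 + 34) - 1*(-833) = 254 + 833 = 1087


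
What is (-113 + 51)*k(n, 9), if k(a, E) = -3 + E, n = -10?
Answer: -372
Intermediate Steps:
(-113 + 51)*k(n, 9) = (-113 + 51)*(-3 + 9) = -62*6 = -372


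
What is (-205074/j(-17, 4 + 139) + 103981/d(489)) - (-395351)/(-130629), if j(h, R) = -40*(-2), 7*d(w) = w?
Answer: -918109018279/851701080 ≈ -1078.0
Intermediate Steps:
d(w) = w/7
j(h, R) = 80
(-205074/j(-17, 4 + 139) + 103981/d(489)) - (-395351)/(-130629) = (-205074/80 + 103981/(((⅐)*489))) - (-395351)/(-130629) = (-205074*1/80 + 103981/(489/7)) - (-395351)*(-1)/130629 = (-102537/40 + 103981*(7/489)) - 1*395351/130629 = (-102537/40 + 727867/489) - 395351/130629 = -21025913/19560 - 395351/130629 = -918109018279/851701080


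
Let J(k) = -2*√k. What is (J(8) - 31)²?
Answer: 993 + 248*√2 ≈ 1343.7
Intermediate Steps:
(J(8) - 31)² = (-4*√2 - 31)² = (-31 - 4*√2)²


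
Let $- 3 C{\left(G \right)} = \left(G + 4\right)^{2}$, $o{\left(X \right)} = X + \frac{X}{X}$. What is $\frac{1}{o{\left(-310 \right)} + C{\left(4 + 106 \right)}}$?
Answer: $- \frac{1}{4641} \approx -0.00021547$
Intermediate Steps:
$o{\left(X \right)} = 1 + X$ ($o{\left(X \right)} = X + 1 = 1 + X$)
$C{\left(G \right)} = - \frac{\left(4 + G\right)^{2}}{3}$ ($C{\left(G \right)} = - \frac{\left(G + 4\right)^{2}}{3} = - \frac{\left(4 + G\right)^{2}}{3}$)
$\frac{1}{o{\left(-310 \right)} + C{\left(4 + 106 \right)}} = \frac{1}{\left(1 - 310\right) - \frac{\left(4 + \left(4 + 106\right)\right)^{2}}{3}} = \frac{1}{-309 - \frac{\left(4 + 110\right)^{2}}{3}} = \frac{1}{-309 - \frac{114^{2}}{3}} = \frac{1}{-309 - 4332} = \frac{1}{-4641} = - \frac{1}{4641}$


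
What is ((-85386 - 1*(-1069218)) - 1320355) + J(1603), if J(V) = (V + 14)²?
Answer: 2278166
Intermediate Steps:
J(V) = (14 + V)²
((-85386 - 1*(-1069218)) - 1320355) + J(1603) = ((-85386 - 1*(-1069218)) - 1320355) + (14 + 1603)² = ((-85386 + 1069218) - 1320355) + 1617² = (983832 - 1320355) + 2614689 = -336523 + 2614689 = 2278166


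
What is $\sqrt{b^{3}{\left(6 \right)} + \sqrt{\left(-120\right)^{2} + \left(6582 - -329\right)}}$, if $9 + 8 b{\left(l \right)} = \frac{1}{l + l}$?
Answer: $\frac{\sqrt{-7350258 + 5308416 \sqrt{21311}}}{2304} \approx 12.025$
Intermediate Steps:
$b{\left(l \right)} = - \frac{9}{8} + \frac{1}{16 l}$ ($b{\left(l \right)} = - \frac{9}{8} + \frac{1}{8 \left(l + l\right)} = - \frac{9}{8} + \frac{1}{8 \cdot 2 l} = - \frac{9}{8} + \frac{\frac{1}{2} \frac{1}{l}}{8} = - \frac{9}{8} + \frac{1}{16 l}$)
$\sqrt{b^{3}{\left(6 \right)} + \sqrt{\left(-120\right)^{2} + \left(6582 - -329\right)}} = \sqrt{\left(\frac{1 - 108}{16 \cdot 6}\right)^{3} + \sqrt{\left(-120\right)^{2} + \left(6582 - -329\right)}} = \sqrt{\left(\frac{1}{16} \cdot \frac{1}{6} \left(1 - 108\right)\right)^{3} + \sqrt{14400 + \left(6582 + 329\right)}} = \sqrt{\left(\frac{1}{16} \cdot \frac{1}{6} \left(-107\right)\right)^{3} + \sqrt{14400 + 6911}} = \sqrt{\left(- \frac{107}{96}\right)^{3} + \sqrt{21311}} = \sqrt{- \frac{1225043}{884736} + \sqrt{21311}}$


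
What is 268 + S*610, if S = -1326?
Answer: -808592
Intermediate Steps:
268 + S*610 = 268 - 1326*610 = 268 - 808860 = -808592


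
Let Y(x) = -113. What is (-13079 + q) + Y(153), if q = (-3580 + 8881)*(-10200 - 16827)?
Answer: -143283319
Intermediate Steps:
q = -143270127 (q = 5301*(-27027) = -143270127)
(-13079 + q) + Y(153) = (-13079 - 143270127) - 113 = -143283206 - 113 = -143283319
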